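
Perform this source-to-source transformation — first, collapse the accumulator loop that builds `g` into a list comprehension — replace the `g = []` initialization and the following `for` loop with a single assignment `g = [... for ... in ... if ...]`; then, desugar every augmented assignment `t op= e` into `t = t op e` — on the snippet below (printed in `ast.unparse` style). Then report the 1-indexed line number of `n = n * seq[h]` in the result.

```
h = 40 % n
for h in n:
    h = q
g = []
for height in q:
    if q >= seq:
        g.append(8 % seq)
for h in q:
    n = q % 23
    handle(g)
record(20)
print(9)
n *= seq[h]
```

10

Transformed code:
h = 40 % n
for h in n:
    h = q
g = [8 % seq for height in q if q >= seq]
for h in q:
    n = q % 23
    handle(g)
record(20)
print(9)
n = n * seq[h]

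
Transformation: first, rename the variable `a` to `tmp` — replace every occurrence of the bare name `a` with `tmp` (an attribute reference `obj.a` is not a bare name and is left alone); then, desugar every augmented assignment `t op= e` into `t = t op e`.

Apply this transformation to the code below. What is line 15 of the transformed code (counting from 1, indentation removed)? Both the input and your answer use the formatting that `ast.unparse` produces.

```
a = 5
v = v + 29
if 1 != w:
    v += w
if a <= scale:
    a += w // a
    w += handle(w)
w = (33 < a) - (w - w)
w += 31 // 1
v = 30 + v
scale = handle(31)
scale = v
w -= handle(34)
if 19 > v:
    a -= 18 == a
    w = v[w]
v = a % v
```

Transformed code:
tmp = 5
v = v + 29
if 1 != w:
    v = v + w
if tmp <= scale:
    tmp = tmp + w // tmp
    w = w + handle(w)
w = (33 < tmp) - (w - w)
w = w + 31 // 1
v = 30 + v
scale = handle(31)
scale = v
w = w - handle(34)
if 19 > v:
    tmp = tmp - (18 == tmp)
    w = v[w]
v = tmp % v

tmp = tmp - (18 == tmp)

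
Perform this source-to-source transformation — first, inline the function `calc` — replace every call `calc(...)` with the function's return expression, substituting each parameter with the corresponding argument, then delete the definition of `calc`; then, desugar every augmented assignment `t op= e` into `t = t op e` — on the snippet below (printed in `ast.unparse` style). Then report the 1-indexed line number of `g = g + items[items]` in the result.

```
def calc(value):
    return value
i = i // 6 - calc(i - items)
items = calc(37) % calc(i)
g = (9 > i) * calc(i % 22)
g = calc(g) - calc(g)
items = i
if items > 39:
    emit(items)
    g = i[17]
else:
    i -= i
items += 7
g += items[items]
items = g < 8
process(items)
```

12

Transformed code:
i = i // 6 - (i - items)
items = 37 % i
g = (9 > i) * (i % 22)
g = g - g
items = i
if items > 39:
    emit(items)
    g = i[17]
else:
    i = i - i
items = items + 7
g = g + items[items]
items = g < 8
process(items)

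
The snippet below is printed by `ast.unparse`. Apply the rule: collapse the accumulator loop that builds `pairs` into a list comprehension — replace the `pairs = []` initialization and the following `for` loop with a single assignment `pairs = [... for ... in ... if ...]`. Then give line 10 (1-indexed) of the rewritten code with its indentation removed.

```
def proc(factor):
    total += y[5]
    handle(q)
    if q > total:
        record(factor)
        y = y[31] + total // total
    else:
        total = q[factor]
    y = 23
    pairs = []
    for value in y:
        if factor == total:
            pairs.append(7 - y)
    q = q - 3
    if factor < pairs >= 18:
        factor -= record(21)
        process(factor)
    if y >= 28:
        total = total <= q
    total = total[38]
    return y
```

pairs = [7 - y for value in y if factor == total]

Transformed code:
def proc(factor):
    total += y[5]
    handle(q)
    if q > total:
        record(factor)
        y = y[31] + total // total
    else:
        total = q[factor]
    y = 23
    pairs = [7 - y for value in y if factor == total]
    q = q - 3
    if factor < pairs >= 18:
        factor -= record(21)
        process(factor)
    if y >= 28:
        total = total <= q
    total = total[38]
    return y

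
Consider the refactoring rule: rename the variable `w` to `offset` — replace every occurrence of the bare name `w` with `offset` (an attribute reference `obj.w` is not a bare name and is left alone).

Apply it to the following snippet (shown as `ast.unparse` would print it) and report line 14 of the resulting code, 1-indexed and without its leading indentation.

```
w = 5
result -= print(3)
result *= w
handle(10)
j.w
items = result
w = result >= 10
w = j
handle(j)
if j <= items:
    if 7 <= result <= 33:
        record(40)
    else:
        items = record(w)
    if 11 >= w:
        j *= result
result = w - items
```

items = record(offset)

Transformed code:
offset = 5
result -= print(3)
result *= offset
handle(10)
j.w
items = result
offset = result >= 10
offset = j
handle(j)
if j <= items:
    if 7 <= result <= 33:
        record(40)
    else:
        items = record(offset)
    if 11 >= offset:
        j *= result
result = offset - items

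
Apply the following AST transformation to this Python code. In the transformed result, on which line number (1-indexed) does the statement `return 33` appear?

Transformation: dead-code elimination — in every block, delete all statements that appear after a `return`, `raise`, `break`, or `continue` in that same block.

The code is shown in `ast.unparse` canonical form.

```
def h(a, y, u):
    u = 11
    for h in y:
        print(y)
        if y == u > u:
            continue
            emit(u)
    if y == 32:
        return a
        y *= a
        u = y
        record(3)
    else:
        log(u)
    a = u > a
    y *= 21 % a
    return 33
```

Transformed code:
def h(a, y, u):
    u = 11
    for h in y:
        print(y)
        if y == u > u:
            continue
    if y == 32:
        return a
    else:
        log(u)
    a = u > a
    y *= 21 % a
    return 33

13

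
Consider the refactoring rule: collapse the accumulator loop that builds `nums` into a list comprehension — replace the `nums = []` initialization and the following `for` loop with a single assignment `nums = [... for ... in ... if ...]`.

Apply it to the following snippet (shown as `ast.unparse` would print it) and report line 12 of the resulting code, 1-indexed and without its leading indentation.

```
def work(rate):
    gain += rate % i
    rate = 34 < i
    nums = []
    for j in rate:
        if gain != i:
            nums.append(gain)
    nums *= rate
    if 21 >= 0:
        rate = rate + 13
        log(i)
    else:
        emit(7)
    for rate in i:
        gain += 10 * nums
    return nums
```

gain += 10 * nums

Transformed code:
def work(rate):
    gain += rate % i
    rate = 34 < i
    nums = [gain for j in rate if gain != i]
    nums *= rate
    if 21 >= 0:
        rate = rate + 13
        log(i)
    else:
        emit(7)
    for rate in i:
        gain += 10 * nums
    return nums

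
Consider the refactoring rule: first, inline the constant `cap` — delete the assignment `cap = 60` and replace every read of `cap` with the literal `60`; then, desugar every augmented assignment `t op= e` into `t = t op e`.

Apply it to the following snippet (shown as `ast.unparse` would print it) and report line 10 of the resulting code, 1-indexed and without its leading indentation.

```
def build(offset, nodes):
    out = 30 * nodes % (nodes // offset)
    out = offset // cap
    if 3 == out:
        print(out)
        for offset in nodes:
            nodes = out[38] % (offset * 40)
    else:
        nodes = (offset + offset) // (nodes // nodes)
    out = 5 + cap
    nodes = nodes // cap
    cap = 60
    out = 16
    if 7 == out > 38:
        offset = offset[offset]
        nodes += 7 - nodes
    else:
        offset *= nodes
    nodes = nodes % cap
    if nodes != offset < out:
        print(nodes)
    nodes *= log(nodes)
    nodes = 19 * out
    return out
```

out = 5 + 60

Transformed code:
def build(offset, nodes):
    out = 30 * nodes % (nodes // offset)
    out = offset // 60
    if 3 == out:
        print(out)
        for offset in nodes:
            nodes = out[38] % (offset * 40)
    else:
        nodes = (offset + offset) // (nodes // nodes)
    out = 5 + 60
    nodes = nodes // 60
    out = 16
    if 7 == out > 38:
        offset = offset[offset]
        nodes = nodes + (7 - nodes)
    else:
        offset = offset * nodes
    nodes = nodes % 60
    if nodes != offset < out:
        print(nodes)
    nodes = nodes * log(nodes)
    nodes = 19 * out
    return out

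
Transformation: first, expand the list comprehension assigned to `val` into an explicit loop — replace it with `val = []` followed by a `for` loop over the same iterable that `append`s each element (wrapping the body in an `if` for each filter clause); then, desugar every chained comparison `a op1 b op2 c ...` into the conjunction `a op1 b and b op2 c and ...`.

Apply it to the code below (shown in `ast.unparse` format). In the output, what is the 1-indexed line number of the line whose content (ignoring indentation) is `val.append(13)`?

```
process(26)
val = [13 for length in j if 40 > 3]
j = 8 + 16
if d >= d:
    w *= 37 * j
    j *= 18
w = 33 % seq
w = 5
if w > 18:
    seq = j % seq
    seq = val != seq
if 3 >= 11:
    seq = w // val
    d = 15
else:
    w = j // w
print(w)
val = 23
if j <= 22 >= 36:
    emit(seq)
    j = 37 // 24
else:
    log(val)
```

Transformed code:
process(26)
val = []
for length in j:
    if 40 > 3:
        val.append(13)
j = 8 + 16
if d >= d:
    w *= 37 * j
    j *= 18
w = 33 % seq
w = 5
if w > 18:
    seq = j % seq
    seq = val != seq
if 3 >= 11:
    seq = w // val
    d = 15
else:
    w = j // w
print(w)
val = 23
if j <= 22 and 22 >= 36:
    emit(seq)
    j = 37 // 24
else:
    log(val)

5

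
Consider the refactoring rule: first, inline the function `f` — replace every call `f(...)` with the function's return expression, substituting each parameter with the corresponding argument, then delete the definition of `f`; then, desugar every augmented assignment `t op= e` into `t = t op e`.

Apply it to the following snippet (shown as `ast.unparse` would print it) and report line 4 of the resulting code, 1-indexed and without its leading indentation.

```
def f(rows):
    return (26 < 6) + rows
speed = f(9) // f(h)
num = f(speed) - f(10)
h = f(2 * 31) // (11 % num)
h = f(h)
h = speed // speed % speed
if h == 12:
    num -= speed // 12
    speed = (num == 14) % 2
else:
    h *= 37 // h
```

h = (26 < 6) + h

Transformed code:
speed = ((26 < 6) + 9) // ((26 < 6) + h)
num = (26 < 6) + speed - ((26 < 6) + 10)
h = ((26 < 6) + 2 * 31) // (11 % num)
h = (26 < 6) + h
h = speed // speed % speed
if h == 12:
    num = num - speed // 12
    speed = (num == 14) % 2
else:
    h = h * (37 // h)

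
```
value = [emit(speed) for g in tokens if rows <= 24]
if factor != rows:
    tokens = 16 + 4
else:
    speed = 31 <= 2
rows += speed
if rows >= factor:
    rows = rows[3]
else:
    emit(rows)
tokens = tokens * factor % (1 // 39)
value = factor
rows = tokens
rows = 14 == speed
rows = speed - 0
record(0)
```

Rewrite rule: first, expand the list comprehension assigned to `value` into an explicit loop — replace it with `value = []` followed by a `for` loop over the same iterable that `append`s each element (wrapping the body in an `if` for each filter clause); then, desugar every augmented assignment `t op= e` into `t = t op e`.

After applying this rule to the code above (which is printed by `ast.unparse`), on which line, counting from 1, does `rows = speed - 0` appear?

18

Transformed code:
value = []
for g in tokens:
    if rows <= 24:
        value.append(emit(speed))
if factor != rows:
    tokens = 16 + 4
else:
    speed = 31 <= 2
rows = rows + speed
if rows >= factor:
    rows = rows[3]
else:
    emit(rows)
tokens = tokens * factor % (1 // 39)
value = factor
rows = tokens
rows = 14 == speed
rows = speed - 0
record(0)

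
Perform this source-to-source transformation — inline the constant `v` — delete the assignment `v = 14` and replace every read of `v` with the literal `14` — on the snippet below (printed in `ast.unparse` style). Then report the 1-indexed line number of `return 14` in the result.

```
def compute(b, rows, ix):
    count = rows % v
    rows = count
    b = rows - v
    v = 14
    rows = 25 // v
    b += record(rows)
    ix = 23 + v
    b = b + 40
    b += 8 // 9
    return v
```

Transformed code:
def compute(b, rows, ix):
    count = rows % 14
    rows = count
    b = rows - 14
    rows = 25 // 14
    b += record(rows)
    ix = 23 + 14
    b = b + 40
    b += 8 // 9
    return 14

10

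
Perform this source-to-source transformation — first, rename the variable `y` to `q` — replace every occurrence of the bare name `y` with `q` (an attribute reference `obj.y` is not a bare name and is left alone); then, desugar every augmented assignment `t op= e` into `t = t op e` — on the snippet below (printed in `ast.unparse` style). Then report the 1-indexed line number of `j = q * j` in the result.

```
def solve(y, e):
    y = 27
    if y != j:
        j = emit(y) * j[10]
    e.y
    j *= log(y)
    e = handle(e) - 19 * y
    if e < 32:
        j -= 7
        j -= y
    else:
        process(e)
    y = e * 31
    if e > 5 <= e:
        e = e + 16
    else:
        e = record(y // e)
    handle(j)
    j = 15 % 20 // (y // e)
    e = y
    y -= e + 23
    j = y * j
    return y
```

22

Transformed code:
def solve(q, e):
    q = 27
    if q != j:
        j = emit(q) * j[10]
    e.y
    j = j * log(q)
    e = handle(e) - 19 * q
    if e < 32:
        j = j - 7
        j = j - q
    else:
        process(e)
    q = e * 31
    if e > 5 <= e:
        e = e + 16
    else:
        e = record(q // e)
    handle(j)
    j = 15 % 20 // (q // e)
    e = q
    q = q - (e + 23)
    j = q * j
    return q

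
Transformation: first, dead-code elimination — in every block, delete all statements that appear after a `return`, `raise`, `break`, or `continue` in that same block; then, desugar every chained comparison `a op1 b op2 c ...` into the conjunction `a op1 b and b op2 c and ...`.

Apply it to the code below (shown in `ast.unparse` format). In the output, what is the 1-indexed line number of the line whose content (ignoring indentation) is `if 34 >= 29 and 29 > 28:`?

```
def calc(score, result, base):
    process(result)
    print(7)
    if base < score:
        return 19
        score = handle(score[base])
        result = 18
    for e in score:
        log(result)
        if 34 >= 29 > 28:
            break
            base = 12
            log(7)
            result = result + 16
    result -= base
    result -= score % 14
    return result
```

Transformed code:
def calc(score, result, base):
    process(result)
    print(7)
    if base < score:
        return 19
    for e in score:
        log(result)
        if 34 >= 29 and 29 > 28:
            break
    result -= base
    result -= score % 14
    return result

8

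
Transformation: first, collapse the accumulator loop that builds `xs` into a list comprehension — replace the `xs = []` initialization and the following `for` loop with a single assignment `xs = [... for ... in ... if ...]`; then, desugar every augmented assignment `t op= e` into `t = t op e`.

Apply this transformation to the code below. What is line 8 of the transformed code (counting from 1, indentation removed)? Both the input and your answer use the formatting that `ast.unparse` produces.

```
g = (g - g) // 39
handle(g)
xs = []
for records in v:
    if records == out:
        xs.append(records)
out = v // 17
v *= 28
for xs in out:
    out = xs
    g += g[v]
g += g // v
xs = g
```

g = g + g[v]

Transformed code:
g = (g - g) // 39
handle(g)
xs = [records for records in v if records == out]
out = v // 17
v = v * 28
for xs in out:
    out = xs
    g = g + g[v]
g = g + g // v
xs = g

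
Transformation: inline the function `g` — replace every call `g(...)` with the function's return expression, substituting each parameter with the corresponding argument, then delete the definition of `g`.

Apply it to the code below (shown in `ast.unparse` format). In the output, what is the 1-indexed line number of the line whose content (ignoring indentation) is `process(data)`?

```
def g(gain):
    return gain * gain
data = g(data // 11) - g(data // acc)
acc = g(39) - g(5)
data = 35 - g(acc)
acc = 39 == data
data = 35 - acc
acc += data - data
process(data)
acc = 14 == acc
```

7

Transformed code:
data = data // 11 * (data // 11) - data // acc * (data // acc)
acc = 39 * 39 - 5 * 5
data = 35 - acc * acc
acc = 39 == data
data = 35 - acc
acc += data - data
process(data)
acc = 14 == acc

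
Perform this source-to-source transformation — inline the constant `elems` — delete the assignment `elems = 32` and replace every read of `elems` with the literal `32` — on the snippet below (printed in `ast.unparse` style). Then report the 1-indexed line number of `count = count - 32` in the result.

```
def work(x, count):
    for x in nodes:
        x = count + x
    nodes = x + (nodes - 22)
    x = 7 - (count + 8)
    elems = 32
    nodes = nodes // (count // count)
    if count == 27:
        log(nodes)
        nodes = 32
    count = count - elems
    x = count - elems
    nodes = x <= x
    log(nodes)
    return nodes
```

10

Transformed code:
def work(x, count):
    for x in nodes:
        x = count + x
    nodes = x + (nodes - 22)
    x = 7 - (count + 8)
    nodes = nodes // (count // count)
    if count == 27:
        log(nodes)
        nodes = 32
    count = count - 32
    x = count - 32
    nodes = x <= x
    log(nodes)
    return nodes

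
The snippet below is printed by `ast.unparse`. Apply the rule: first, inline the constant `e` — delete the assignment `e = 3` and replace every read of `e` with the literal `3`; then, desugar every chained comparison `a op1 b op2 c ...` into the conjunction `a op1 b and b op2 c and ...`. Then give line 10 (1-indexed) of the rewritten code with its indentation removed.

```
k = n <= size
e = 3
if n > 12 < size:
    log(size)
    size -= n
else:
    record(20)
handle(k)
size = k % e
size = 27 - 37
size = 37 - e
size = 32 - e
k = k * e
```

size = 37 - 3

Transformed code:
k = n <= size
if n > 12 and 12 < size:
    log(size)
    size -= n
else:
    record(20)
handle(k)
size = k % 3
size = 27 - 37
size = 37 - 3
size = 32 - 3
k = k * 3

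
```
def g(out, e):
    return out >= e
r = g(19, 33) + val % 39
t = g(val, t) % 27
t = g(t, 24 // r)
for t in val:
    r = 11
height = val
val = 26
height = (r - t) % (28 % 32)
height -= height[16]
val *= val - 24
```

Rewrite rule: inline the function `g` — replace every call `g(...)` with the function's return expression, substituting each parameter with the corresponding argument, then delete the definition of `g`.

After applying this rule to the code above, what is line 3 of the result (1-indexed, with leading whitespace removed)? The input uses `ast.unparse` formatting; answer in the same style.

t = t >= 24 // r

Transformed code:
r = (19 >= 33) + val % 39
t = (val >= t) % 27
t = t >= 24 // r
for t in val:
    r = 11
height = val
val = 26
height = (r - t) % (28 % 32)
height -= height[16]
val *= val - 24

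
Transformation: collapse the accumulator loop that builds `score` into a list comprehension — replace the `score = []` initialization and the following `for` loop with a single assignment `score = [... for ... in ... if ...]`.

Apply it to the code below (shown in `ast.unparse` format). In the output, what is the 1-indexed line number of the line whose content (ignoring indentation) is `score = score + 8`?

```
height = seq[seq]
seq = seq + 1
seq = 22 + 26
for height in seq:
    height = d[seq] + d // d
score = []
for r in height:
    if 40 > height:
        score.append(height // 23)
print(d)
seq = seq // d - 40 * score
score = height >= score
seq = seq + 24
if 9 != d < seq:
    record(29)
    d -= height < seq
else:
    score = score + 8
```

Transformed code:
height = seq[seq]
seq = seq + 1
seq = 22 + 26
for height in seq:
    height = d[seq] + d // d
score = [height // 23 for r in height if 40 > height]
print(d)
seq = seq // d - 40 * score
score = height >= score
seq = seq + 24
if 9 != d < seq:
    record(29)
    d -= height < seq
else:
    score = score + 8

15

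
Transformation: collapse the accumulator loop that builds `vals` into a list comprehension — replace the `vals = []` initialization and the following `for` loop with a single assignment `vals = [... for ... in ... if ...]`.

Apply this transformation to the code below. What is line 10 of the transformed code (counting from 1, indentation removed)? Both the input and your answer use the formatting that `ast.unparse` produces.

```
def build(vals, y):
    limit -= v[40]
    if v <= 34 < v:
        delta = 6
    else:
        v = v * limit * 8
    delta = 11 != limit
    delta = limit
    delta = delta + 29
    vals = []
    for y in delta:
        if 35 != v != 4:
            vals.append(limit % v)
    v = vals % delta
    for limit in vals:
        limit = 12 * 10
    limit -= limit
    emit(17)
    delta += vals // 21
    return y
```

Transformed code:
def build(vals, y):
    limit -= v[40]
    if v <= 34 < v:
        delta = 6
    else:
        v = v * limit * 8
    delta = 11 != limit
    delta = limit
    delta = delta + 29
    vals = [limit % v for y in delta if 35 != v != 4]
    v = vals % delta
    for limit in vals:
        limit = 12 * 10
    limit -= limit
    emit(17)
    delta += vals // 21
    return y

vals = [limit % v for y in delta if 35 != v != 4]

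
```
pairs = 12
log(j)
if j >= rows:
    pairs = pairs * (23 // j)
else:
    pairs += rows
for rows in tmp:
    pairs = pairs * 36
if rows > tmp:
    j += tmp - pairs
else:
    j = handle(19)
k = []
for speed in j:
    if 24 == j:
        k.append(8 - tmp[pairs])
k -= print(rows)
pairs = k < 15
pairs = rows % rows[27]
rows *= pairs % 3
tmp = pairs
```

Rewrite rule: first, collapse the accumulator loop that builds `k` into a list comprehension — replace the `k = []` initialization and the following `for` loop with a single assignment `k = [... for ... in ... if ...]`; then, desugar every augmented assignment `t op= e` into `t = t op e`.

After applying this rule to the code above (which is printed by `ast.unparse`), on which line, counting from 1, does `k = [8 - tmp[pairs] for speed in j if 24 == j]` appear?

Transformed code:
pairs = 12
log(j)
if j >= rows:
    pairs = pairs * (23 // j)
else:
    pairs = pairs + rows
for rows in tmp:
    pairs = pairs * 36
if rows > tmp:
    j = j + (tmp - pairs)
else:
    j = handle(19)
k = [8 - tmp[pairs] for speed in j if 24 == j]
k = k - print(rows)
pairs = k < 15
pairs = rows % rows[27]
rows = rows * (pairs % 3)
tmp = pairs

13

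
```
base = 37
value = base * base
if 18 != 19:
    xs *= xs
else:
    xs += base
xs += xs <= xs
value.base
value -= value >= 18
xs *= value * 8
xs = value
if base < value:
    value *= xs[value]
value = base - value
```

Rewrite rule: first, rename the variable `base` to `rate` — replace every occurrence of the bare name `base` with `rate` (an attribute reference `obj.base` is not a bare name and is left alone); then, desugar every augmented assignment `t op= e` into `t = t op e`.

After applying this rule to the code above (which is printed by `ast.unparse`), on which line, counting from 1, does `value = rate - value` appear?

Transformed code:
rate = 37
value = rate * rate
if 18 != 19:
    xs = xs * xs
else:
    xs = xs + rate
xs = xs + (xs <= xs)
value.base
value = value - (value >= 18)
xs = xs * (value * 8)
xs = value
if rate < value:
    value = value * xs[value]
value = rate - value

14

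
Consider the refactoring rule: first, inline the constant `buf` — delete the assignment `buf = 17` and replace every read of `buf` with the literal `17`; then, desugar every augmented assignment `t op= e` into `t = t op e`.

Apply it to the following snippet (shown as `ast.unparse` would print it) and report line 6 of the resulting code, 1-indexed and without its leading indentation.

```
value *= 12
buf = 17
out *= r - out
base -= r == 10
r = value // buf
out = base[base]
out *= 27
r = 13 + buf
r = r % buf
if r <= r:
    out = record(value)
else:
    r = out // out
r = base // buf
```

out = out * 27

Transformed code:
value = value * 12
out = out * (r - out)
base = base - (r == 10)
r = value // 17
out = base[base]
out = out * 27
r = 13 + 17
r = r % 17
if r <= r:
    out = record(value)
else:
    r = out // out
r = base // 17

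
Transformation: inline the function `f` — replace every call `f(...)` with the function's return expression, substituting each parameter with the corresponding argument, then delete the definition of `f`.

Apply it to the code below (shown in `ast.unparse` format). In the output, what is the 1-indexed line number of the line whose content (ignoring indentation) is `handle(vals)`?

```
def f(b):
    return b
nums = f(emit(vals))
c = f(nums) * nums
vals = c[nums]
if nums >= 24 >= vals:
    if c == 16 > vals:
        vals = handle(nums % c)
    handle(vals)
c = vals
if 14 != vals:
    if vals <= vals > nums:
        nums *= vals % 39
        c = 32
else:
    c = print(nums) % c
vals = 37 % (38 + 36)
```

7

Transformed code:
nums = emit(vals)
c = nums * nums
vals = c[nums]
if nums >= 24 >= vals:
    if c == 16 > vals:
        vals = handle(nums % c)
    handle(vals)
c = vals
if 14 != vals:
    if vals <= vals > nums:
        nums *= vals % 39
        c = 32
else:
    c = print(nums) % c
vals = 37 % (38 + 36)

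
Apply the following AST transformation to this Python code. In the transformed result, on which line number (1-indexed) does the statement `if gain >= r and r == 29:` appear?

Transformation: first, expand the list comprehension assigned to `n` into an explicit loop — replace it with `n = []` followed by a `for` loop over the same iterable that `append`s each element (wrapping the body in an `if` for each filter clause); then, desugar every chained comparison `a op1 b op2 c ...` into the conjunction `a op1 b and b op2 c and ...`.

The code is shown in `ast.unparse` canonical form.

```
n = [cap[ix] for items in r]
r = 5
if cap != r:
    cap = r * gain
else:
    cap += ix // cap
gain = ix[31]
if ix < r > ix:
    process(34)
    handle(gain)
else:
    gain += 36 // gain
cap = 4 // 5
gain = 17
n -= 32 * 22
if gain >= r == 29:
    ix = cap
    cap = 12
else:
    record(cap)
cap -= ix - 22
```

18

Transformed code:
n = []
for items in r:
    n.append(cap[ix])
r = 5
if cap != r:
    cap = r * gain
else:
    cap += ix // cap
gain = ix[31]
if ix < r and r > ix:
    process(34)
    handle(gain)
else:
    gain += 36 // gain
cap = 4 // 5
gain = 17
n -= 32 * 22
if gain >= r and r == 29:
    ix = cap
    cap = 12
else:
    record(cap)
cap -= ix - 22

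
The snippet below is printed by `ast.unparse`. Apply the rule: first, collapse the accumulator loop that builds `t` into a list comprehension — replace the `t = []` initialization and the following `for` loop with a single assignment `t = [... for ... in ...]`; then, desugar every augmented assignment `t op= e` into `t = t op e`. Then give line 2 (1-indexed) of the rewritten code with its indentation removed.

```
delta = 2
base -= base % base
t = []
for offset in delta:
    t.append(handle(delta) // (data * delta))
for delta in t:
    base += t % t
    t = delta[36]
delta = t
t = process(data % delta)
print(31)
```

Transformed code:
delta = 2
base = base - base % base
t = [handle(delta) // (data * delta) for offset in delta]
for delta in t:
    base = base + t % t
    t = delta[36]
delta = t
t = process(data % delta)
print(31)

base = base - base % base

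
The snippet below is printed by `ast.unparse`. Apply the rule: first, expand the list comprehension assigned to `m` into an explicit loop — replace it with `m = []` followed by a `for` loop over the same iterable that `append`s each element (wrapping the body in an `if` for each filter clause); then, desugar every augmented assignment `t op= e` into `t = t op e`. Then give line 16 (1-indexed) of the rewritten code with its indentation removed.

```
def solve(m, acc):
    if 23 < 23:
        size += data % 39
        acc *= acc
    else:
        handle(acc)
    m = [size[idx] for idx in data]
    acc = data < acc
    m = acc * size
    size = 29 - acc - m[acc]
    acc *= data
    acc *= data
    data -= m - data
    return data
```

return data

Transformed code:
def solve(m, acc):
    if 23 < 23:
        size = size + data % 39
        acc = acc * acc
    else:
        handle(acc)
    m = []
    for idx in data:
        m.append(size[idx])
    acc = data < acc
    m = acc * size
    size = 29 - acc - m[acc]
    acc = acc * data
    acc = acc * data
    data = data - (m - data)
    return data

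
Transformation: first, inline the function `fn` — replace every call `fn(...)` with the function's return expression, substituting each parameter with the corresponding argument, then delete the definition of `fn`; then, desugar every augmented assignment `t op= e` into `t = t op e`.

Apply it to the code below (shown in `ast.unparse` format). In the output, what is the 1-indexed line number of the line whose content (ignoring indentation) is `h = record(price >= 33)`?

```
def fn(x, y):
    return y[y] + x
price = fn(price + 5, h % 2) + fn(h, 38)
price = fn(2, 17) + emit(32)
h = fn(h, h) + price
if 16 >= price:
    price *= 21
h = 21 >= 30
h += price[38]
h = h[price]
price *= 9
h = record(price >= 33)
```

10

Transformed code:
price = (h % 2)[h % 2] + (price + 5) + (38[38] + h)
price = 17[17] + 2 + emit(32)
h = h[h] + h + price
if 16 >= price:
    price = price * 21
h = 21 >= 30
h = h + price[38]
h = h[price]
price = price * 9
h = record(price >= 33)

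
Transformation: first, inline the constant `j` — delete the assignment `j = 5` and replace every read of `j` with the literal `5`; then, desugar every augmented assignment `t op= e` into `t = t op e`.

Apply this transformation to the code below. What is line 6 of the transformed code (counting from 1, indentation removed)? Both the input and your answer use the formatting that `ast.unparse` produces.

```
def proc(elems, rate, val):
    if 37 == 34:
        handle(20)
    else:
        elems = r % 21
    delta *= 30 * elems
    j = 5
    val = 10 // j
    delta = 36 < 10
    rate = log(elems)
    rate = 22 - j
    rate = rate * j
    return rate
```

delta = delta * (30 * elems)

Transformed code:
def proc(elems, rate, val):
    if 37 == 34:
        handle(20)
    else:
        elems = r % 21
    delta = delta * (30 * elems)
    val = 10 // 5
    delta = 36 < 10
    rate = log(elems)
    rate = 22 - 5
    rate = rate * 5
    return rate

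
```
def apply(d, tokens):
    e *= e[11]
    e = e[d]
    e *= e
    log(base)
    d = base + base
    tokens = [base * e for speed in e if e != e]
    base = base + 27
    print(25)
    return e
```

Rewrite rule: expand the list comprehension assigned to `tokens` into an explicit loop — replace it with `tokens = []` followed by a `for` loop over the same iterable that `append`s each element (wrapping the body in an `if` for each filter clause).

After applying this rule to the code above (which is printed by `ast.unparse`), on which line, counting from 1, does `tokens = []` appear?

7

Transformed code:
def apply(d, tokens):
    e *= e[11]
    e = e[d]
    e *= e
    log(base)
    d = base + base
    tokens = []
    for speed in e:
        if e != e:
            tokens.append(base * e)
    base = base + 27
    print(25)
    return e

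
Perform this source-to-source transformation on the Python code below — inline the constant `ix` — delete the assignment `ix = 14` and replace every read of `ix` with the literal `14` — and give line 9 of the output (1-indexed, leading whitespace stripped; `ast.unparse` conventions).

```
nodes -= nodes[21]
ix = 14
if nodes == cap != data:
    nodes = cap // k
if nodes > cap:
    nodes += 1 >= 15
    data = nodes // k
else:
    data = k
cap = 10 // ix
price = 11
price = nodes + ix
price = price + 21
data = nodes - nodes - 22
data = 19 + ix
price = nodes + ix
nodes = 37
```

cap = 10 // 14

Transformed code:
nodes -= nodes[21]
if nodes == cap != data:
    nodes = cap // k
if nodes > cap:
    nodes += 1 >= 15
    data = nodes // k
else:
    data = k
cap = 10 // 14
price = 11
price = nodes + 14
price = price + 21
data = nodes - nodes - 22
data = 19 + 14
price = nodes + 14
nodes = 37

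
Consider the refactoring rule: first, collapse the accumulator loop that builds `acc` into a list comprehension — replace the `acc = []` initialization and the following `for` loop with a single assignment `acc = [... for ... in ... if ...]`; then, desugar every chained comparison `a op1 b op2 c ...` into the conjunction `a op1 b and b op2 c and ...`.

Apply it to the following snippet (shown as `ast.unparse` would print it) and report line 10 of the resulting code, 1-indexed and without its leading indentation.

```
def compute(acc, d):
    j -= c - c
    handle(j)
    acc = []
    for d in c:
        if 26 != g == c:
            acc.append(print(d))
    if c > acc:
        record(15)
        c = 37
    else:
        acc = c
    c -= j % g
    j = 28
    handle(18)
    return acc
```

Transformed code:
def compute(acc, d):
    j -= c - c
    handle(j)
    acc = [print(d) for d in c if 26 != g and g == c]
    if c > acc:
        record(15)
        c = 37
    else:
        acc = c
    c -= j % g
    j = 28
    handle(18)
    return acc

c -= j % g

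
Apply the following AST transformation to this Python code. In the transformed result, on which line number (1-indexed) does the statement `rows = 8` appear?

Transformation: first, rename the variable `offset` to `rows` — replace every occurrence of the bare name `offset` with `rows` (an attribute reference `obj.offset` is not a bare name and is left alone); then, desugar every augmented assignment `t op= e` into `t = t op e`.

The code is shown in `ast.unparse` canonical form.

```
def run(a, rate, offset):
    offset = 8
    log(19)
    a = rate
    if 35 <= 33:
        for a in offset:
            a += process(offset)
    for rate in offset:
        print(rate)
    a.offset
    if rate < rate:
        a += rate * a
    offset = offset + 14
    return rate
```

Transformed code:
def run(a, rate, rows):
    rows = 8
    log(19)
    a = rate
    if 35 <= 33:
        for a in rows:
            a = a + process(rows)
    for rate in rows:
        print(rate)
    a.offset
    if rate < rate:
        a = a + rate * a
    rows = rows + 14
    return rate

2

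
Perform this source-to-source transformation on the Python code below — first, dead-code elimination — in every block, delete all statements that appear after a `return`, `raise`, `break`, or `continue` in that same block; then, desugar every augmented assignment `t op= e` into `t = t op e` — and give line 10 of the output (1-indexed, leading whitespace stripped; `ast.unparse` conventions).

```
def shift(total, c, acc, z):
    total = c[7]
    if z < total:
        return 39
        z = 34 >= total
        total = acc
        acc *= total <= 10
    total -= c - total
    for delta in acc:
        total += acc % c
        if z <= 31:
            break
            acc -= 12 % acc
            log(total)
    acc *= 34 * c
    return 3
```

acc = acc * (34 * c)

Transformed code:
def shift(total, c, acc, z):
    total = c[7]
    if z < total:
        return 39
    total = total - (c - total)
    for delta in acc:
        total = total + acc % c
        if z <= 31:
            break
    acc = acc * (34 * c)
    return 3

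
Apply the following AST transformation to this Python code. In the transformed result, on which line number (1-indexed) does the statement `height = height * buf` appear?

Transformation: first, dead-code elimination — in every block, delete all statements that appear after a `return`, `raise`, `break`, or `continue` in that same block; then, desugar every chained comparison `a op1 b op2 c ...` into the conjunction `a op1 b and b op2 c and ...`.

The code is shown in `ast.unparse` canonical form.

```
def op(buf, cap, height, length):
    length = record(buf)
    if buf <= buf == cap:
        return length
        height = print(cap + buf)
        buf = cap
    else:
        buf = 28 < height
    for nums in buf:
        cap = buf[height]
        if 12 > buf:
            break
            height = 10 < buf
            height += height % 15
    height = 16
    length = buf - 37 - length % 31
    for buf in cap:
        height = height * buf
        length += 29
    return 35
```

Transformed code:
def op(buf, cap, height, length):
    length = record(buf)
    if buf <= buf and buf == cap:
        return length
    else:
        buf = 28 < height
    for nums in buf:
        cap = buf[height]
        if 12 > buf:
            break
    height = 16
    length = buf - 37 - length % 31
    for buf in cap:
        height = height * buf
        length += 29
    return 35

14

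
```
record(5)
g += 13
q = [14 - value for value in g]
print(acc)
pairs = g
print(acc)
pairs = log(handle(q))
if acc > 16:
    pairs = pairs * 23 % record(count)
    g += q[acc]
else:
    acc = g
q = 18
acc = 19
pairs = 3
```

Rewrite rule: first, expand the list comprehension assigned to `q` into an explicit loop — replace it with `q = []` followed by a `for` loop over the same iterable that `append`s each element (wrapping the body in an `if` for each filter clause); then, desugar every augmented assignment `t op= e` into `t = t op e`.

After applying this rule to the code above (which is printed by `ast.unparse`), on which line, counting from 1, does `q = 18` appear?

Transformed code:
record(5)
g = g + 13
q = []
for value in g:
    q.append(14 - value)
print(acc)
pairs = g
print(acc)
pairs = log(handle(q))
if acc > 16:
    pairs = pairs * 23 % record(count)
    g = g + q[acc]
else:
    acc = g
q = 18
acc = 19
pairs = 3

15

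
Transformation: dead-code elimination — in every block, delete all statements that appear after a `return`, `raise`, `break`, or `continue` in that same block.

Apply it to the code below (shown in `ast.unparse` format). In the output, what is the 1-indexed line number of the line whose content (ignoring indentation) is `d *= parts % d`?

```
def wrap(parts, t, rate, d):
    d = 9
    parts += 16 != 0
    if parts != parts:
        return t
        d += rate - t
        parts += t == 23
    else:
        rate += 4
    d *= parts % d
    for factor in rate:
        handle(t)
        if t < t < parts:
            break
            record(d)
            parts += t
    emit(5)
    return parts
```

Transformed code:
def wrap(parts, t, rate, d):
    d = 9
    parts += 16 != 0
    if parts != parts:
        return t
    else:
        rate += 4
    d *= parts % d
    for factor in rate:
        handle(t)
        if t < t < parts:
            break
    emit(5)
    return parts

8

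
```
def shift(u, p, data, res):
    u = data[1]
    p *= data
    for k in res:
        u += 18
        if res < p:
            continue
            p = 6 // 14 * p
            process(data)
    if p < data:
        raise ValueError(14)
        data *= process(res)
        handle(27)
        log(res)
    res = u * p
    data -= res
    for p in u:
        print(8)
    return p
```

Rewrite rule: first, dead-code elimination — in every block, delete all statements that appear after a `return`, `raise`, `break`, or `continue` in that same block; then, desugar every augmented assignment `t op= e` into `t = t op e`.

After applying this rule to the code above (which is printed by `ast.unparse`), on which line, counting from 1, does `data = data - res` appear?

11

Transformed code:
def shift(u, p, data, res):
    u = data[1]
    p = p * data
    for k in res:
        u = u + 18
        if res < p:
            continue
    if p < data:
        raise ValueError(14)
    res = u * p
    data = data - res
    for p in u:
        print(8)
    return p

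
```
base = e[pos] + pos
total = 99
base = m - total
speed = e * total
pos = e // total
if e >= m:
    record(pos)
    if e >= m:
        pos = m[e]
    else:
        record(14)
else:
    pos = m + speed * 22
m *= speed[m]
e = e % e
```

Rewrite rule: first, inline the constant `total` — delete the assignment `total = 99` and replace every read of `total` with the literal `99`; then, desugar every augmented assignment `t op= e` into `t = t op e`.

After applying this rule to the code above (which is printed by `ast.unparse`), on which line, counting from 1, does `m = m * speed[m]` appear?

Transformed code:
base = e[pos] + pos
base = m - 99
speed = e * 99
pos = e // 99
if e >= m:
    record(pos)
    if e >= m:
        pos = m[e]
    else:
        record(14)
else:
    pos = m + speed * 22
m = m * speed[m]
e = e % e

13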